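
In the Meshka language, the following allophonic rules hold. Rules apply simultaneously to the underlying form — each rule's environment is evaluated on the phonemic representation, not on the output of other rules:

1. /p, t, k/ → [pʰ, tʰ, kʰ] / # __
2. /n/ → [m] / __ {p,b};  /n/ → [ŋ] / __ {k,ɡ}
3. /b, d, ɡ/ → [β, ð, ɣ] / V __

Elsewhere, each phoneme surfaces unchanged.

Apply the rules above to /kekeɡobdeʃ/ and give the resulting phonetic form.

[kʰekeɣoβdeʃ]

/k/ (word-initial) occurs word-initially → [kʰ] by rule 1.
/e/ — not in any rule's target class → [e].
/k/ — between /e/ and /e/; rule 1 does not apply here → [k].
/e/ — not in any rule's target class → [e].
/ɡ/ meets the environment for rule 3 (immediately after a vowel) → [ɣ].
/o/ (between /ɡ/ and /b/): no rule targets it → [o].
/b/ (between /o/ and /d/): immediately after a vowel, so rule 3 applies → [β].
/d/ — between /b/ and /e/; rule 3 does not apply here → [d].
/e/ — not in any rule's target class → [e].
/ʃ/ (word-final) is unaffected → [ʃ].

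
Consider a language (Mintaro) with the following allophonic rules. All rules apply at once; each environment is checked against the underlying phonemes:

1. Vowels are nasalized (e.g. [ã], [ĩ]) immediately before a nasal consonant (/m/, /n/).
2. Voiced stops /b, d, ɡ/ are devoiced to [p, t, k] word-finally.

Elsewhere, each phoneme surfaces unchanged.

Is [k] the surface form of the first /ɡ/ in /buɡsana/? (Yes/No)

/ɡ/ (between /u/ and /s/) is in the target of rule 2 but the environment (word-finally) is not met → [ɡ].
The actual realization is [ɡ], not [k].

No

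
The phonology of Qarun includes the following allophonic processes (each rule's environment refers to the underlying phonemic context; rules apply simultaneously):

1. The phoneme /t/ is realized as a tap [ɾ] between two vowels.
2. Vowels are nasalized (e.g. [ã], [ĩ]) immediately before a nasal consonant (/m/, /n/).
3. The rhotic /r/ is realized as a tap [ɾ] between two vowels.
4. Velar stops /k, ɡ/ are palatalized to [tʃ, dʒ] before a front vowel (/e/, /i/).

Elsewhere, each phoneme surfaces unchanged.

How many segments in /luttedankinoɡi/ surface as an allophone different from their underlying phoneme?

Segments that undergo a rule: /a/ → [ã] (rule 2); /k/ → [tʃ] (rule 4); /i/ → [ĩ] (rule 2); /ɡ/ → [dʒ] (rule 4).
All other segments surface unchanged.

4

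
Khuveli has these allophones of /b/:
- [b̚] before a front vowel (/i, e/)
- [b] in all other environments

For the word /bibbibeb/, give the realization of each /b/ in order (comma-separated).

Occurrence 1 (position 1): before a front vowel (/i, e/) → [b̚].
Occurrence 2 (position 3): no conditioning environment matches → elsewhere allophone [b].
Occurrence 3 (position 4): before a front vowel (/i, e/) → [b̚].
Occurrence 4 (position 6): before a front vowel (/i, e/) → [b̚].
Occurrence 5 (position 8): no conditioning environment matches → elsewhere allophone [b].

[b̚], [b], [b̚], [b̚], [b]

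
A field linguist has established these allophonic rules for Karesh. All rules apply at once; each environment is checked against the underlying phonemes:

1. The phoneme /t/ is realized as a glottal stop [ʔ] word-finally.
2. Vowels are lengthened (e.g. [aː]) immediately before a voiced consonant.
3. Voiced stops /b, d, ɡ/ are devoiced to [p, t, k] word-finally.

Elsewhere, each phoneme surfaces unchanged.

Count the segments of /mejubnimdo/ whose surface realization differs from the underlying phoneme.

Segments that undergo a rule: /e/ → [eː] (rule 2); /u/ → [uː] (rule 2); /i/ → [iː] (rule 2).
All other segments surface unchanged.

3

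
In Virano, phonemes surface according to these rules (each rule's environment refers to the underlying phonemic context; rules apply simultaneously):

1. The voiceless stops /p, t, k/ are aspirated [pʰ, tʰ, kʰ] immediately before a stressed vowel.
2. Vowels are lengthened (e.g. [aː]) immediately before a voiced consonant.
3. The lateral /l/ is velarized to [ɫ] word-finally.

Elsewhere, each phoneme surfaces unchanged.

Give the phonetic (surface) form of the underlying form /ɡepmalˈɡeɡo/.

/ɡ/ (word-initial) is unaffected → [ɡ].
/e/ (between /ɡ/ and /p/): rule 2 targets it, but not before a voiced consonant → unchanged [e].
/p/ (between /e/ and /m/) fails the environment for rule 1, so it stays [p].
/m/ — not in any rule's target class → [m].
/a/ (between /m/ and /l/) occurs before a voiced consonant → [aː] by rule 2.
/l/ (between /a/ and /ɡ/) is in the target of rule 3 but the environment (word-finally) is not met → [l].
/ɡ/ stays [ɡ].
/e/ (between /ɡ/ and /ɡ/): before a voiced consonant, so rule 2 applies → [eː].
/ɡ/ (between /e/ and /o/) is unaffected → [ɡ].
/o/ (word-final) fails the environment for rule 2, so it stays [o].

[ɡepmaːlˈɡeːɡo]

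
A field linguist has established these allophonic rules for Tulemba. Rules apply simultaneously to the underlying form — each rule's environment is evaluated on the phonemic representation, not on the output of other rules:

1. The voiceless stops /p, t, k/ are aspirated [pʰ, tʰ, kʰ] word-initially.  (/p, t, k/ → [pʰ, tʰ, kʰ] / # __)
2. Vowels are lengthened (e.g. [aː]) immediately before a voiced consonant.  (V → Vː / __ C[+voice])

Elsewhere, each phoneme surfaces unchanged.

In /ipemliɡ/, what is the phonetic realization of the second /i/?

/i/ (between /l/ and /ɡ/): before a voiced consonant, so rule 2 applies → [iː].

[iː]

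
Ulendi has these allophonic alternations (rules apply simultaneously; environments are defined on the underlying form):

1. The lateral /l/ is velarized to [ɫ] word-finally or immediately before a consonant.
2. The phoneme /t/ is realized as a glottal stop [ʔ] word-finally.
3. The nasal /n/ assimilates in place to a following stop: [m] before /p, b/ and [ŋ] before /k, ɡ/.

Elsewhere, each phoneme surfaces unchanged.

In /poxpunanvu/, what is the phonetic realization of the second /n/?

[n]

/n/ (between /a/ and /v/): rule 3 targets it, but not before a labial or velar stop → unchanged [n].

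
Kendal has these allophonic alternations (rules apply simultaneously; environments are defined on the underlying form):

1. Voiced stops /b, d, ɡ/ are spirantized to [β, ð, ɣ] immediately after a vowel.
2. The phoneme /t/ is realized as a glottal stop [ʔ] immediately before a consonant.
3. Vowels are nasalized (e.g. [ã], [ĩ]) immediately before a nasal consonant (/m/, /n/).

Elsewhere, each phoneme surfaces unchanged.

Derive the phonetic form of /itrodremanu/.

/i/ — word-initial; rule 3 does not apply here → [i].
/t/ (between /i/ and /r/): immediately before a consonant, so rule 2 applies → [ʔ].
/r/ (between /t/ and /o/) is unaffected → [r].
/o/ (between /r/ and /d/): rule 3 targets it, but not before a nasal consonant → unchanged [o].
/d/ (between /o/ and /r/): immediately after a vowel, so rule 1 applies → [ð].
/r/ (between /d/ and /e/): no rule targets it → [r].
/e/ (between /r/ and /m/): before a nasal consonant, so rule 3 applies → [ẽ].
/m/ — not in any rule's target class → [m].
/a/ meets the environment for rule 3 (before a nasal consonant) → [ã].
/n/ stays [n].
/u/ (word-final) is in the target of rule 3 but the environment (before a nasal consonant) is not met → [u].

[iʔroðrẽmãnu]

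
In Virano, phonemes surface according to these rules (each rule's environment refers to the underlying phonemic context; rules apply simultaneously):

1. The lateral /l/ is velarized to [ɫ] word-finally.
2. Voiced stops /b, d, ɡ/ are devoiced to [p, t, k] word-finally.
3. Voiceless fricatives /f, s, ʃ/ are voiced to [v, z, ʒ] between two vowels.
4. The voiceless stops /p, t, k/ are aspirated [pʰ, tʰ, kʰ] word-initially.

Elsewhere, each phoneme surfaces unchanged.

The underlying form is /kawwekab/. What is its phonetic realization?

/k/ (word-initial) occurs word-initially → [kʰ] by rule 4.
/k/ (between /e/ and /a/): rule 4 targets it, but not word-initially → unchanged [k].
/b/ (word-final): word-finally, so rule 2 applies → [p].

[kʰawwekap]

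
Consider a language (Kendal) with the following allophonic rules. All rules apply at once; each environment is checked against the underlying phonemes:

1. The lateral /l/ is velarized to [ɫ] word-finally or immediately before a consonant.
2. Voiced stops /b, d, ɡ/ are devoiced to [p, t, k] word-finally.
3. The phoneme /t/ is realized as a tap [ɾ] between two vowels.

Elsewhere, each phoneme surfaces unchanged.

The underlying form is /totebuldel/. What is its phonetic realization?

/t/ (word-initial): rule 3 targets it, but not between two vowels → unchanged [t].
/o/ (between /t/ and /t/) is unaffected → [o].
/t/ (between /o/ and /e/) occurs between two vowels → [ɾ] by rule 3.
/e/ (between /t/ and /b/): no rule targets it → [e].
/b/ — between /e/ and /u/; rule 2 does not apply here → [b].
/u/ — not in any rule's target class → [u].
/l/ (between /u/ and /d/): word-finally or immediately before a consonant, so rule 1 applies → [ɫ].
/d/ (between /l/ and /e/): rule 2 targets it, but not word-finally → unchanged [d].
/e/ (between /d/ and /l/): no rule targets it → [e].
Rule 1 applies to /l/ (word-final: word-finally or immediately before a consonant) → [ɫ].

[toɾebuɫdeɫ]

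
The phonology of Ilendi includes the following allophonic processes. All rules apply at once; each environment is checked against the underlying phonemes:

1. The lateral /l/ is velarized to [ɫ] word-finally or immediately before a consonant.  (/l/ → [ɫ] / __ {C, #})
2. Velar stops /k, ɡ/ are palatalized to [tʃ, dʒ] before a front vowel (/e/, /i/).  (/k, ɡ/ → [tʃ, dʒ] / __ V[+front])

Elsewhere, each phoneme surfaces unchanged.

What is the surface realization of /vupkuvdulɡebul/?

[vupkuvduɫdʒebuɫ]

/v/ (word-initial) is unaffected → [v].
/u/ (between /v/ and /p/): no rule targets it → [u].
/p/ (between /u/ and /k/): no rule targets it → [p].
/k/ (between /p/ and /u/) is in the target of rule 2 but the environment (before a front vowel) is not met → [k].
/u/ — not in any rule's target class → [u].
/v/ stays [v].
/d/ (between /v/ and /u/): no rule targets it → [d].
/u/ (between /d/ and /l/) is unaffected → [u].
/l/ (between /u/ and /ɡ/) occurs word-finally or immediately before a consonant → [ɫ] by rule 1.
/ɡ/ (between /l/ and /e/): before a front vowel, so rule 2 applies → [dʒ].
/e/ (between /ɡ/ and /b/): no rule targets it → [e].
/b/ (between /e/ and /u/) is unaffected → [b].
/u/ (between /b/ and /l/): no rule targets it → [u].
/l/ (word-final): word-finally or immediately before a consonant, so rule 1 applies → [ɫ].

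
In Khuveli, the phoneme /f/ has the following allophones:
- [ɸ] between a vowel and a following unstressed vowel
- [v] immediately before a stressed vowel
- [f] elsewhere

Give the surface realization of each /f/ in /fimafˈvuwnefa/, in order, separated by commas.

Occurrence 1 (position 1): no conditioning environment matches → elsewhere allophone [f].
Occurrence 2 (position 5): no conditioning environment matches → elsewhere allophone [f].
Occurrence 3 (position 11): between a vowel and a following unstressed vowel → [ɸ].

[f], [f], [ɸ]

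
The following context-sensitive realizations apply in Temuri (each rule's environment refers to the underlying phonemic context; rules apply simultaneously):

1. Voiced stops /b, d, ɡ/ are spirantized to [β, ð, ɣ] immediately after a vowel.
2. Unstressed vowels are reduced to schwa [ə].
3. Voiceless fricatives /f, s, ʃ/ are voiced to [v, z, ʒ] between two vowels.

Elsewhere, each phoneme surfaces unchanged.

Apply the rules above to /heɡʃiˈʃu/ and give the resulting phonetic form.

[həɣʃəˈʒu]

/h/ (word-initial): no rule targets it → [h].
/e/ meets the environment for rule 2 (in an unstressed syllable) → [ə].
/ɡ/ — between /e/ and /ʃ/, immediately after a vowel — surfaces as [ɣ] (rule 1).
/ʃ/ (between /ɡ/ and /i/): rule 3 targets it, but not between two vowels → unchanged [ʃ].
/i/ — between /ʃ/ and /ʃ/, in an unstressed syllable — surfaces as [ə] (rule 2).
/ʃ/ (between /i/ and /u/) occurs between two vowels → [ʒ] by rule 3.
/u/ (word-final) fails the environment for rule 2, so it stays [u].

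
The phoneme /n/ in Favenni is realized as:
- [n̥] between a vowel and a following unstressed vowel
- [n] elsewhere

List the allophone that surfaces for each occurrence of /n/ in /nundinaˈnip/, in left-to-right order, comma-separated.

[n], [n], [n̥], [n]

Occurrence 1 (position 1): no conditioning environment matches → elsewhere allophone [n].
Occurrence 2 (position 3): no conditioning environment matches → elsewhere allophone [n].
Occurrence 3 (position 6): between a vowel and a following unstressed vowel → [n̥].
Occurrence 4 (position 8): no conditioning environment matches → elsewhere allophone [n].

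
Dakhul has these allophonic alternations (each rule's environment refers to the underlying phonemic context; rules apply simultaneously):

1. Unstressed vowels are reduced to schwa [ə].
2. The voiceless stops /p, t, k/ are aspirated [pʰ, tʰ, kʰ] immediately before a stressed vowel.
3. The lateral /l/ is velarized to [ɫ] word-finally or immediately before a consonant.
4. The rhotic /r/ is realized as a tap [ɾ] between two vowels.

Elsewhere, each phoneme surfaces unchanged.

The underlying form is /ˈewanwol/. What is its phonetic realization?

[ˈewənwəɫ]

/e/ (word-initial): rule 1 targets it, but not in an unstressed syllable → unchanged [e].
/w/ (between /e/ and /a/): no rule targets it → [w].
/a/ (between /w/ and /n/) occurs in an unstressed syllable → [ə] by rule 1.
/n/ — not in any rule's target class → [n].
/w/ stays [w].
/o/ (between /w/ and /l/): in an unstressed syllable, so rule 1 applies → [ə].
/l/ (word-final) occurs word-finally or immediately before a consonant → [ɫ] by rule 3.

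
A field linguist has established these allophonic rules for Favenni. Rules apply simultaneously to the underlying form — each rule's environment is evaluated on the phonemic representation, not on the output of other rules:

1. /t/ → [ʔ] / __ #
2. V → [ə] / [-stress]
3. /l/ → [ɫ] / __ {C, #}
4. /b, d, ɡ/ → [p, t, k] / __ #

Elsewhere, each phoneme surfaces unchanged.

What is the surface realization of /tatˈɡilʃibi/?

[tətˈɡiɫʃəbə]

/t/ (word-initial) is in the target of rule 1 but the environment (word-finally) is not met → [t].
/a/ (between /t/ and /t/): in an unstressed syllable, so rule 2 applies → [ə].
/t/ (between /a/ and /ɡ/) fails the environment for rule 1, so it stays [t].
/ɡ/ (between /t/ and /i/): rule 4 targets it, but not word-finally → unchanged [ɡ].
/i/ — between /ɡ/ and /l/; rule 2 does not apply here → [i].
/l/ meets the environment for rule 3 (word-finally or immediately before a consonant) → [ɫ].
/ʃ/ — not in any rule's target class → [ʃ].
/i/ (between /ʃ/ and /b/) occurs in an unstressed syllable → [ə] by rule 2.
/b/ (between /i/ and /i/) fails the environment for rule 4, so it stays [b].
/i/ (word-final): in an unstressed syllable, so rule 2 applies → [ə].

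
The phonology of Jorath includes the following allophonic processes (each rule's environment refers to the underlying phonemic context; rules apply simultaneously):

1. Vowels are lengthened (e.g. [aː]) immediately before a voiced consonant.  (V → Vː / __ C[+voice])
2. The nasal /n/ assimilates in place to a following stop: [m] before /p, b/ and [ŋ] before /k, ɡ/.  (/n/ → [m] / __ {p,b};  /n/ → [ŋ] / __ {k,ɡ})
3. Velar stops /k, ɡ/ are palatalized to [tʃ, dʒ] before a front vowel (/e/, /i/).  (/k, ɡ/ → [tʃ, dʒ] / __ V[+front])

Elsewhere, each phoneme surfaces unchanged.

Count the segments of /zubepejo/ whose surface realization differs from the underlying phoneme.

Segments that undergo a rule: /u/ → [uː] (rule 1); /e/ → [eː] (rule 1).
All other segments surface unchanged.

2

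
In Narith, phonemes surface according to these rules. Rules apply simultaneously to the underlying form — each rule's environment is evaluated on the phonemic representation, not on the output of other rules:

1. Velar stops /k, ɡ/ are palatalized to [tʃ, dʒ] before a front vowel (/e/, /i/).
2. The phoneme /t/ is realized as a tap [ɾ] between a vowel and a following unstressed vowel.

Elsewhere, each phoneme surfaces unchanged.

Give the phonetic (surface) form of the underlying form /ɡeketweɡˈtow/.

[dʒetʃetweɡˈtow]

Rule 1 applies to /ɡ/ (word-initial: before a front vowel) → [dʒ].
/e/ — not in any rule's target class → [e].
/k/ (between /e/ and /e/): before a front vowel, so rule 1 applies → [tʃ].
/e/ — not in any rule's target class → [e].
/t/ (between /e/ and /w/) is in the target of rule 2 but the environment (between a vowel and a following unstressed vowel) is not met → [t].
/w/ — not in any rule's target class → [w].
/e/ stays [e].
/ɡ/ (between /e/ and /t/) fails the environment for rule 1, so it stays [ɡ].
/t/ (between /ɡ/ and /o/) fails the environment for rule 2, so it stays [t].
/o/ (between /t/ and /w/): no rule targets it → [o].
/w/ stays [w].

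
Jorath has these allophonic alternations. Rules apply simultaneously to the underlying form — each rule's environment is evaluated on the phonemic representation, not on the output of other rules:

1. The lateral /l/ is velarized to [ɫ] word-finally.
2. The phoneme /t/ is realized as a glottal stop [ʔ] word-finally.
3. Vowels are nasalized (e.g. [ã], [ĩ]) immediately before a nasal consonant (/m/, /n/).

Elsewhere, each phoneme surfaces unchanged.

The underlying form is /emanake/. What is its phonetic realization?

[ẽmãnake]

/e/ (word-initial) occurs before a nasal consonant → [ẽ] by rule 3.
/m/ stays [m].
/a/ meets the environment for rule 3 (before a nasal consonant) → [ã].
/n/ (between /a/ and /a/) is unaffected → [n].
/a/ — between /n/ and /k/; rule 3 does not apply here → [a].
/k/ (between /a/ and /e/): no rule targets it → [k].
/e/ (word-final) is in the target of rule 3 but the environment (before a nasal consonant) is not met → [e].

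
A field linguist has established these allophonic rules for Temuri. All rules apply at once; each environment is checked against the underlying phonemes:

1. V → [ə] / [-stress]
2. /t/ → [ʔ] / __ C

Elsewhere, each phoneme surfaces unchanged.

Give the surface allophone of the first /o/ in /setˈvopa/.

[o]

/o/ (between /v/ and /p/): rule 1 targets it, but not in an unstressed syllable → unchanged [o].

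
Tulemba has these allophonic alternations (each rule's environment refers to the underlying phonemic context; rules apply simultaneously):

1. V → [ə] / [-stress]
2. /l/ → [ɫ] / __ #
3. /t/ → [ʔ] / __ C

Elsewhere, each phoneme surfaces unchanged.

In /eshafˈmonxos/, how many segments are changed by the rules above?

Segments that undergo a rule: /e/ → [ə] (rule 1); /a/ → [ə] (rule 1); /o/ → [ə] (rule 1).
All other segments surface unchanged.

3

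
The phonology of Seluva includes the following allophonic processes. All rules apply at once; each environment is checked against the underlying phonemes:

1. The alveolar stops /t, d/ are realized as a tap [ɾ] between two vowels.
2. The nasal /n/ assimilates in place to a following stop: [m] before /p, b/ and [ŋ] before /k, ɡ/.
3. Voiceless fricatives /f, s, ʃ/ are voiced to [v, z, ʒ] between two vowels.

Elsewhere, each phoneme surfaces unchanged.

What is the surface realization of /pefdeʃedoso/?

[pefdeʒeɾozo]

/p/ (word-initial) is unaffected → [p].
/e/ — not in any rule's target class → [e].
/f/ (between /e/ and /d/) is in the target of rule 3 but the environment (between two vowels) is not met → [f].
/d/ — between /f/ and /e/; rule 1 does not apply here → [d].
/e/ stays [e].
/ʃ/ (between /e/ and /e/) occurs between two vowels → [ʒ] by rule 3.
/e/ (between /ʃ/ and /d/) is unaffected → [e].
Rule 1 applies to /d/ (between /e/ and /o/: between two vowels) → [ɾ].
/o/ stays [o].
/s/ (between /o/ and /o/) occurs between two vowels → [z] by rule 3.
/o/ — not in any rule's target class → [o].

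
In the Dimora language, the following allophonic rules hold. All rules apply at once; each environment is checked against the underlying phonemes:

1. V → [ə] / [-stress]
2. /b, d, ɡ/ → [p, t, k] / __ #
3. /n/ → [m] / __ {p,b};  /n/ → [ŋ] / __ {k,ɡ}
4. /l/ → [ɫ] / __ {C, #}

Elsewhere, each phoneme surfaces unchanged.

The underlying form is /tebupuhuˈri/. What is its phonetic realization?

/t/ stays [t].
/e/ (between /t/ and /b/): in an unstressed syllable, so rule 1 applies → [ə].
/b/ (between /e/ and /u/) fails the environment for rule 2, so it stays [b].
/u/ — between /b/ and /p/, in an unstressed syllable — surfaces as [ə] (rule 1).
/p/ (between /u/ and /u/): no rule targets it → [p].
/u/ (between /p/ and /h/): in an unstressed syllable, so rule 1 applies → [ə].
/h/ stays [h].
/u/ (between /h/ and /r/): in an unstressed syllable, so rule 1 applies → [ə].
/r/ stays [r].
/i/ (word-final) is in the target of rule 1 but the environment (in an unstressed syllable) is not met → [i].

[təbəpəhəˈri]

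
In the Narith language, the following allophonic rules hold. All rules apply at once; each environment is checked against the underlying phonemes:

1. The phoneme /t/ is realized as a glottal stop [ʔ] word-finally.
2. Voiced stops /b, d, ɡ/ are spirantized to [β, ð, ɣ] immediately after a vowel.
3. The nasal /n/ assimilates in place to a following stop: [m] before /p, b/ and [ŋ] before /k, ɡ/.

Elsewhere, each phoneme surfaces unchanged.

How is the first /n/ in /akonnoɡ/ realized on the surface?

/n/ (between /o/ and /n/) fails the environment for rule 3, so it stays [n].

[n]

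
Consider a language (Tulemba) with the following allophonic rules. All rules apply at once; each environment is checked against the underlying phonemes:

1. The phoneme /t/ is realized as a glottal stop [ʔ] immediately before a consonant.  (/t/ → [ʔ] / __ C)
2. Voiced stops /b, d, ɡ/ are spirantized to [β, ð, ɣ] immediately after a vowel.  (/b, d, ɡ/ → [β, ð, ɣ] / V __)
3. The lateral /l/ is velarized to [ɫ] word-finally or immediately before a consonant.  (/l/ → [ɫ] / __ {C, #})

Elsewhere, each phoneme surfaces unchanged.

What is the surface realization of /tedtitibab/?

/t/ (word-initial) is in the target of rule 1 but the environment (immediately before a consonant) is not met → [t].
/d/ meets the environment for rule 2 (immediately after a vowel) → [ð].
/t/ (between /d/ and /i/): rule 1 targets it, but not immediately before a consonant → unchanged [t].
/t/ (between /i/ and /i/): rule 1 targets it, but not immediately before a consonant → unchanged [t].
/b/ — between /i/ and /a/, immediately after a vowel — surfaces as [β] (rule 2).
/b/ — word-final, immediately after a vowel — surfaces as [β] (rule 2).

[teðtitiβaβ]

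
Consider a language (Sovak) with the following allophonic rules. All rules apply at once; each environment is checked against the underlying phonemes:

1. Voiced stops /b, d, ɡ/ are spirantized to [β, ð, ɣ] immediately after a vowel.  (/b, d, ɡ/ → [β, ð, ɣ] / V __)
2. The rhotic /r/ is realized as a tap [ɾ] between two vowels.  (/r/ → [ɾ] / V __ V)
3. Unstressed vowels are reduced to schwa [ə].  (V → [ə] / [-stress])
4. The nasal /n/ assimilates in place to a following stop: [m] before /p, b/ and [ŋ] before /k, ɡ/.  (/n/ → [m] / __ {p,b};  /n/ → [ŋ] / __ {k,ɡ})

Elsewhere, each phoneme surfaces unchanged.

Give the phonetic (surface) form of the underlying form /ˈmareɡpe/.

[ˈmaɾəɣpə]

/m/ (word-initial): no rule targets it → [m].
/a/ — between /m/ and /r/; rule 3 does not apply here → [a].
/r/ (between /a/ and /e/) occurs between two vowels → [ɾ] by rule 2.
/e/ (between /r/ and /ɡ/): in an unstressed syllable, so rule 3 applies → [ə].
/ɡ/ (between /e/ and /p/): immediately after a vowel, so rule 1 applies → [ɣ].
/p/ — not in any rule's target class → [p].
/e/ (word-final): in an unstressed syllable, so rule 3 applies → [ə].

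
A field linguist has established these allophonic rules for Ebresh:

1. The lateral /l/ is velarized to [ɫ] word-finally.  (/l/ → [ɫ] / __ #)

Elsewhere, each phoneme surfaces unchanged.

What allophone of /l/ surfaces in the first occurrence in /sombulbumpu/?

[l]

/l/ — between /u/ and /b/; rule 1 does not apply here → [l].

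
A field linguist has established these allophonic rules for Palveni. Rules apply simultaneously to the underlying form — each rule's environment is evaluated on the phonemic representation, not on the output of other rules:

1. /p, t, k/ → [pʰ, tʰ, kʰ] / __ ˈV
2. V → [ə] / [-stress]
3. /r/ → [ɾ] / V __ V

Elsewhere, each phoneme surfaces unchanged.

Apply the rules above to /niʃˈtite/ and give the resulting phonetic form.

[nəʃˈtʰitə]

/n/ (word-initial) is unaffected → [n].
/i/ (between /n/ and /ʃ/): in an unstressed syllable, so rule 2 applies → [ə].
/ʃ/ stays [ʃ].
/t/ (between /ʃ/ and /i/) occurs immediately before a stressed vowel → [tʰ] by rule 1.
/i/ (between /t/ and /t/): rule 2 targets it, but not in an unstressed syllable → unchanged [i].
/t/ (between /i/ and /e/) fails the environment for rule 1, so it stays [t].
/e/ (word-final) occurs in an unstressed syllable → [ə] by rule 2.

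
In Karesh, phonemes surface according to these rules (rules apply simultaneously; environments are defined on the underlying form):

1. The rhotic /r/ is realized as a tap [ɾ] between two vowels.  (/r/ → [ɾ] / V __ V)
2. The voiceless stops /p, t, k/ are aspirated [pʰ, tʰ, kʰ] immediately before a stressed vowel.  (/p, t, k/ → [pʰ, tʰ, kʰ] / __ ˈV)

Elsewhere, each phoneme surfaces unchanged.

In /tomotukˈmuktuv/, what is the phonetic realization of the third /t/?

/t/ (between /k/ and /u/) fails the environment for rule 2, so it stays [t].

[t]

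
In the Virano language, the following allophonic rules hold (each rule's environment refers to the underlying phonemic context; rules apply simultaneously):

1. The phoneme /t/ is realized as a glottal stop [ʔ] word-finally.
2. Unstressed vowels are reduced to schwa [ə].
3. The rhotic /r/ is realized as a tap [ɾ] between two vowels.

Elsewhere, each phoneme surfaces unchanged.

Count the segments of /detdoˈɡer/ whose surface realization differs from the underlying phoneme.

Segments that undergo a rule: /e/ → [ə] (rule 2); /o/ → [ə] (rule 2).
All other segments surface unchanged.

2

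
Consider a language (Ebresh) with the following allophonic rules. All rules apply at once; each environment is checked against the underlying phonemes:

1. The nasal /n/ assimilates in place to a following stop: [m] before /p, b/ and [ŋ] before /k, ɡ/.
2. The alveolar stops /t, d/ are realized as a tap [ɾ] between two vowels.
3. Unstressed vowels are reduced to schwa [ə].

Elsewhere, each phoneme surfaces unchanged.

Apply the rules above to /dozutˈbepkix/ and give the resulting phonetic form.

/d/ (word-initial) fails the environment for rule 2, so it stays [d].
/o/ (between /d/ and /z/): in an unstressed syllable, so rule 3 applies → [ə].
/z/ (between /o/ and /u/): no rule targets it → [z].
Rule 3 applies to /u/ (between /z/ and /t/: in an unstressed syllable) → [ə].
/t/ (between /u/ and /b/) is in the target of rule 2 but the environment (between two vowels) is not met → [t].
/b/ (between /t/ and /e/) is unaffected → [b].
/e/ — between /b/ and /p/; rule 3 does not apply here → [e].
/p/ (between /e/ and /k/) is unaffected → [p].
/k/ (between /p/ and /i/) is unaffected → [k].
Rule 3 applies to /i/ (between /k/ and /x/: in an unstressed syllable) → [ə].
/x/ (word-final): no rule targets it → [x].

[dəzətˈbepkəx]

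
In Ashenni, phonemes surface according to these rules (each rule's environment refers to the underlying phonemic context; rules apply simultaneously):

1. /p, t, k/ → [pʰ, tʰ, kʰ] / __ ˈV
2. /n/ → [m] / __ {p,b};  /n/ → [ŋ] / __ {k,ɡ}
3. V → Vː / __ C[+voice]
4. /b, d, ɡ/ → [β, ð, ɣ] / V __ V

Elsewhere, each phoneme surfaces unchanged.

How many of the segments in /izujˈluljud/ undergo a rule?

Segments that undergo a rule: /i/ → [iː] (rule 3); /u/ → [uː] (rule 3); /u/ → [uː] (rule 3); /u/ → [uː] (rule 3).
All other segments surface unchanged.

4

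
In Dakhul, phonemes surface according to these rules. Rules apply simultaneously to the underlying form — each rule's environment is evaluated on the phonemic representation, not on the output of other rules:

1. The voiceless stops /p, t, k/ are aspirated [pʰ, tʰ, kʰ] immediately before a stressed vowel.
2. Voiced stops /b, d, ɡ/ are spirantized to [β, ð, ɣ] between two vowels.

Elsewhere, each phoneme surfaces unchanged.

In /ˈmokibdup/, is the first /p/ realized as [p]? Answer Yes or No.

Yes

/p/ (word-final) is in the target of rule 1 but the environment (immediately before a stressed vowel) is not met → [p].
The actual realization is [p], which matches [p].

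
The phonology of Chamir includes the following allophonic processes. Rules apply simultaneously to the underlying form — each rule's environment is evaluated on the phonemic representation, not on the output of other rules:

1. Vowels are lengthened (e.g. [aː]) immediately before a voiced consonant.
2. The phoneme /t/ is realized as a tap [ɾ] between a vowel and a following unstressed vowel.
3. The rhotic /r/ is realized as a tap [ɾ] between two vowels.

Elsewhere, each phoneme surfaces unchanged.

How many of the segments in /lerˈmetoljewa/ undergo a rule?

4

Segments that undergo a rule: /e/ → [eː] (rule 1); /t/ → [ɾ] (rule 2); /o/ → [oː] (rule 1); /e/ → [eː] (rule 1).
All other segments surface unchanged.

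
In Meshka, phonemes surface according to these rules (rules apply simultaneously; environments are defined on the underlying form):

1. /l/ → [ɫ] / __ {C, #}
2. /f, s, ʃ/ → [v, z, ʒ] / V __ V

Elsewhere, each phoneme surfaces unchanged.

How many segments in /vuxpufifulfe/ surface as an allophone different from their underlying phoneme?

Segments that undergo a rule: /f/ → [v] (rule 2); /f/ → [v] (rule 2); /l/ → [ɫ] (rule 1).
All other segments surface unchanged.

3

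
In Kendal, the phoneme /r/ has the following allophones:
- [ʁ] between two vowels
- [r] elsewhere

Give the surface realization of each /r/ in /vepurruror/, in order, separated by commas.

Occurrence 1 (position 5): no conditioning environment matches → elsewhere allophone [r].
Occurrence 2 (position 6): no conditioning environment matches → elsewhere allophone [r].
Occurrence 3 (position 8): between two vowels → [ʁ].
Occurrence 4 (position 10): no conditioning environment matches → elsewhere allophone [r].

[r], [r], [ʁ], [r]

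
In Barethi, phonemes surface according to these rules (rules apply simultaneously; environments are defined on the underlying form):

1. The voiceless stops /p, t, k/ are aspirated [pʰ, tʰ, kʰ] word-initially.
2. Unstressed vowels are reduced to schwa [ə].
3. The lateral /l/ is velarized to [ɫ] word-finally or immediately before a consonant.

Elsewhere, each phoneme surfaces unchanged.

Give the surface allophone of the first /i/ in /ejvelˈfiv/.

[i]

/i/ (between /f/ and /v/) fails the environment for rule 2, so it stays [i].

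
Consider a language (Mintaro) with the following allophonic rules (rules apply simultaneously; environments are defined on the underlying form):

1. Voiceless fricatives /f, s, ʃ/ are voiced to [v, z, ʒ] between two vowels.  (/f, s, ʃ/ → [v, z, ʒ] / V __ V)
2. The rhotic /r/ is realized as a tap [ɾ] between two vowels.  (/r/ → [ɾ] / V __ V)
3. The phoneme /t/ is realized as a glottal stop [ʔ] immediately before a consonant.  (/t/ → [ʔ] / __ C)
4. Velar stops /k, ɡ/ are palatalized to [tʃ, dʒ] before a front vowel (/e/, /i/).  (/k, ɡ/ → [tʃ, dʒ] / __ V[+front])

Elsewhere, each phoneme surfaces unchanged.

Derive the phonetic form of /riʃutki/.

/r/ (word-initial) is in the target of rule 2 but the environment (between two vowels) is not met → [r].
/i/ stays [i].
/ʃ/ — between /i/ and /u/, between two vowels — surfaces as [ʒ] (rule 1).
/u/ (between /ʃ/ and /t/): no rule targets it → [u].
/t/ (between /u/ and /k/): immediately before a consonant, so rule 3 applies → [ʔ].
/k/ (between /t/ and /i/) occurs before a front vowel → [tʃ] by rule 4.
/i/ stays [i].

[riʒuʔtʃi]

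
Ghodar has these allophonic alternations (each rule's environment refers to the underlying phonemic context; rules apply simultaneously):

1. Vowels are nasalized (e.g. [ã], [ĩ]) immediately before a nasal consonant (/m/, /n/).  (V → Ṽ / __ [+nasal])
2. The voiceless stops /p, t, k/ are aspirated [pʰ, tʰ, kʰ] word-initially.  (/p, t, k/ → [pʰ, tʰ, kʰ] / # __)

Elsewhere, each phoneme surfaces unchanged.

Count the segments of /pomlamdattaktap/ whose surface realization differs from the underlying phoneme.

Segments that undergo a rule: /p/ → [pʰ] (rule 2); /o/ → [õ] (rule 1); /a/ → [ã] (rule 1).
All other segments surface unchanged.

3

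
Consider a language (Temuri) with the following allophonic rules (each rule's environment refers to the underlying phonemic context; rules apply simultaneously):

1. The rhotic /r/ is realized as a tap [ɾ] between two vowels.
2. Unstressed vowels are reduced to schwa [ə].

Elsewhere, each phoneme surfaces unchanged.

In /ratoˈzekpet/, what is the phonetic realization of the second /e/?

/e/ meets the environment for rule 2 (in an unstressed syllable) → [ə].

[ə]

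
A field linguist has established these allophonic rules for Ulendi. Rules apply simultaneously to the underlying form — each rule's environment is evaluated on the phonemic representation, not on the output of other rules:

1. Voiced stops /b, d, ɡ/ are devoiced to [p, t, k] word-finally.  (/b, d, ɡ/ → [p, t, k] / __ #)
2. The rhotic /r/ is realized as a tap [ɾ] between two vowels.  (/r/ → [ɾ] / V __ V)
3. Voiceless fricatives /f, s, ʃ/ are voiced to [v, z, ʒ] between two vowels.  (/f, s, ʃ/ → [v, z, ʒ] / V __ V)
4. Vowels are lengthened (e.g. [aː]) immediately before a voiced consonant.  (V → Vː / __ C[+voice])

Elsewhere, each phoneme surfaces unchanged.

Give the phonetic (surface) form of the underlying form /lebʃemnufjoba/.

[leːbʃeːmnufjoːba]

/l/ stays [l].
Rule 4 applies to /e/ (between /l/ and /b/: before a voiced consonant) → [eː].
/b/ (between /e/ and /ʃ/): rule 1 targets it, but not word-finally → unchanged [b].
/ʃ/ (between /b/ and /e/): rule 3 targets it, but not between two vowels → unchanged [ʃ].
/e/ (between /ʃ/ and /m/) occurs before a voiced consonant → [eː] by rule 4.
/m/ stays [m].
/n/ (between /m/ and /u/) is unaffected → [n].
/u/ (between /n/ and /f/): rule 4 targets it, but not before a voiced consonant → unchanged [u].
/f/ — between /u/ and /j/; rule 3 does not apply here → [f].
/j/ (between /f/ and /o/): no rule targets it → [j].
/o/ (between /j/ and /b/): before a voiced consonant, so rule 4 applies → [oː].
/b/ — between /o/ and /a/; rule 1 does not apply here → [b].
/a/ (word-final) fails the environment for rule 4, so it stays [a].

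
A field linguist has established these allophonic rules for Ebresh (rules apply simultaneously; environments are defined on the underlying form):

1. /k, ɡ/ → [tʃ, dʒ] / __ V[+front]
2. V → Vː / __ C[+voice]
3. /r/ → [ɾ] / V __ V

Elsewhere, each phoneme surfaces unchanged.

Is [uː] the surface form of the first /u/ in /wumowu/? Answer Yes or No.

Yes

/u/ meets the environment for rule 2 (before a voiced consonant) → [uː].
The actual realization is [uː], which matches [uː].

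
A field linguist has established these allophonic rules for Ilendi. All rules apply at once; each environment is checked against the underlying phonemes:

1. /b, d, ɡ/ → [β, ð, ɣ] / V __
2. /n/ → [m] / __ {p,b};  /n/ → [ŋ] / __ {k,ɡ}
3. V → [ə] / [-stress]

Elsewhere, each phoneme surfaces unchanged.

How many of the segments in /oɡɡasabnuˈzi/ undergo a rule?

6

Segments that undergo a rule: /o/ → [ə] (rule 3); /ɡ/ → [ɣ] (rule 1); /a/ → [ə] (rule 3); /a/ → [ə] (rule 3); /b/ → [β] (rule 1); /u/ → [ə] (rule 3).
All other segments surface unchanged.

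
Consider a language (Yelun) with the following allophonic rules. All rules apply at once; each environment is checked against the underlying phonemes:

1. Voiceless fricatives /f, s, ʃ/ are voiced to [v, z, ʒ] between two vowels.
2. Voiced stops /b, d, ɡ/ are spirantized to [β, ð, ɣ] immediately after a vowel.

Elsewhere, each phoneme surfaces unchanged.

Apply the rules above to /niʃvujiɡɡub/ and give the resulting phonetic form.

/ʃ/ (between /i/ and /v/) fails the environment for rule 1, so it stays [ʃ].
Rule 2 applies to /ɡ/ (between /i/ and /ɡ/: immediately after a vowel) → [ɣ].
/ɡ/ (between /ɡ/ and /u/) is in the target of rule 2 but the environment (immediately after a vowel) is not met → [ɡ].
/b/ (word-final) occurs immediately after a vowel → [β] by rule 2.

[niʃvujiɣɡuβ]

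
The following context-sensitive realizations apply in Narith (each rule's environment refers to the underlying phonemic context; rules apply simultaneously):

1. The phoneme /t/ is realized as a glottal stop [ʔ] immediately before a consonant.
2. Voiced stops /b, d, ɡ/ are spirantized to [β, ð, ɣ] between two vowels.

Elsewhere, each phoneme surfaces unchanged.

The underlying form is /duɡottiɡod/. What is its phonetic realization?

[duɣoʔtiɣod]

/d/ — word-initial; rule 2 does not apply here → [d].
/u/ (between /d/ and /ɡ/): no rule targets it → [u].
/ɡ/ (between /u/ and /o/): between two vowels, so rule 2 applies → [ɣ].
/o/ stays [o].
/t/ meets the environment for rule 1 (immediately before a consonant) → [ʔ].
/t/ (between /t/ and /i/): rule 1 targets it, but not immediately before a consonant → unchanged [t].
/i/ (between /t/ and /ɡ/) is unaffected → [i].
Rule 2 applies to /ɡ/ (between /i/ and /o/: between two vowels) → [ɣ].
/o/ stays [o].
/d/ (word-final): rule 2 targets it, but not between two vowels → unchanged [d].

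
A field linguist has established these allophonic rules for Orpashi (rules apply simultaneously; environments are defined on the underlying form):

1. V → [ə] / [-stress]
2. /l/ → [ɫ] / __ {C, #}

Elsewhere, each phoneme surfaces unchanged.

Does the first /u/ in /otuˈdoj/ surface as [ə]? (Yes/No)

/u/ meets the environment for rule 1 (in an unstressed syllable) → [ə].
The actual realization is [ə], which matches [ə].

Yes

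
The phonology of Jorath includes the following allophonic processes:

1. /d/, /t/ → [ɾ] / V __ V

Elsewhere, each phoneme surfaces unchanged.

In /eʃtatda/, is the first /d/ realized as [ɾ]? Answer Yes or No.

/d/ (between /t/ and /a/) is in the target of rule 1 but the environment (between two vowels) is not met → [d].
The actual realization is [d], not [ɾ].

No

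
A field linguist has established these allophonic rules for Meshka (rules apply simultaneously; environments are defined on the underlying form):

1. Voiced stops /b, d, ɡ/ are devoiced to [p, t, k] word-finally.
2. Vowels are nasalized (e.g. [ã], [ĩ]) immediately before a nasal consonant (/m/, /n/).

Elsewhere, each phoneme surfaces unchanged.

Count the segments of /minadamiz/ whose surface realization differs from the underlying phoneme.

2

Segments that undergo a rule: /i/ → [ĩ] (rule 2); /a/ → [ã] (rule 2).
All other segments surface unchanged.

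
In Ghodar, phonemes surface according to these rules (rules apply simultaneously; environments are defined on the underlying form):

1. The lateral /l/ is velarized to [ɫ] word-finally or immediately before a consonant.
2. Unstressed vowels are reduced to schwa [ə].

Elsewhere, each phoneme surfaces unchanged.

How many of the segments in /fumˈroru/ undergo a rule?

2

Segments that undergo a rule: /u/ → [ə] (rule 2); /u/ → [ə] (rule 2).
All other segments surface unchanged.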